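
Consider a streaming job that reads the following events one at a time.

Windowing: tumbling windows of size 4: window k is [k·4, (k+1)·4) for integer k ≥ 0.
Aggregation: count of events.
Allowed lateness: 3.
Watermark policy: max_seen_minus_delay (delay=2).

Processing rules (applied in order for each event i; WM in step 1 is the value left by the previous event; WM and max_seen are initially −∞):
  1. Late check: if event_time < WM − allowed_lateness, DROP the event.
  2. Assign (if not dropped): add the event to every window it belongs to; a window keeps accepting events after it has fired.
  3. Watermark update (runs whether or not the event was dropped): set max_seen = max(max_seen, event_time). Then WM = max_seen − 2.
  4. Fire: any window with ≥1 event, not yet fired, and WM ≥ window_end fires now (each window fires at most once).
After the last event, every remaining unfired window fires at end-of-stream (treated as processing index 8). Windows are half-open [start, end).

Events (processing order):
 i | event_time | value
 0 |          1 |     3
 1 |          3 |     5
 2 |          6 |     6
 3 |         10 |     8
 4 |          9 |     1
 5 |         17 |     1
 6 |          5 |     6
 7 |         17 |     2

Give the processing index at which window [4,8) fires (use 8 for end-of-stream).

i=0 t=1 v=3: → [0,4); WM=-1
i=1 t=3 v=5: → [0,4); WM=1
i=2 t=6 v=6: → [4,8); WM=4; [0,4) fires=2
i=3 t=10 v=8: → [8,12); WM=8; [4,8) fires=1
i=4 t=9 v=1: → [8,12); WM=8
i=5 t=17 v=1: → [16,20); WM=15; [8,12) fires=2
i=6 t=5 v=6: DROP (t<15-3); WM=15
i=7 t=17 v=2: → [16,20); WM=15

3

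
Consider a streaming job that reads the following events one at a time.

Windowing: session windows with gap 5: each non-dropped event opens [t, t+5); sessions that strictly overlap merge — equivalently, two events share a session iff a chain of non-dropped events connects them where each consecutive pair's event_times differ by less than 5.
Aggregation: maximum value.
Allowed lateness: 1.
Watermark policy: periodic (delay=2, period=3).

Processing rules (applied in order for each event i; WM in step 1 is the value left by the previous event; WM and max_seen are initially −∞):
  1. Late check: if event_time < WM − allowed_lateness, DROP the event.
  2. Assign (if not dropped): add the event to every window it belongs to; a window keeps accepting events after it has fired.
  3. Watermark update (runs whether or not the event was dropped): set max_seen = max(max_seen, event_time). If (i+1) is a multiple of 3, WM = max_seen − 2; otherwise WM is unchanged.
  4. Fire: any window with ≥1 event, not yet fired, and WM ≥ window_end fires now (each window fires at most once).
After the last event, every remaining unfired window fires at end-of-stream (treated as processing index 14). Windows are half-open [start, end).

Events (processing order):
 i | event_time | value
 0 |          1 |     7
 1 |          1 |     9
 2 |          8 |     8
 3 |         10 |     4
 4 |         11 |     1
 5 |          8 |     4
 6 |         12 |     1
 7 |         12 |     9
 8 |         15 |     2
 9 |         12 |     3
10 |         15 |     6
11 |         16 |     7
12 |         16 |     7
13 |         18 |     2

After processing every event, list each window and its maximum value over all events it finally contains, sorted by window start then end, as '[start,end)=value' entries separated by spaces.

[1,6)=9 [8,23)=9

i=0 t=1 v=7: → [1,6); WM=−∞
i=1 t=1 v=9: → [1,6); WM=−∞
i=2 t=8 v=8: → [8,13); WM=6
i=3 t=10 v=4: → [8,15); WM=6
i=4 t=11 v=1: → [8,16); WM=6
i=5 t=8 v=4: → [8,16); WM=9
i=6 t=12 v=1: → [8,17); WM=9
i=7 t=12 v=9: → [8,17); WM=9
i=8 t=15 v=2: → [8,20); WM=13
i=9 t=12 v=3: → [8,20); WM=13
i=10 t=15 v=6: → [8,20); WM=13
i=11 t=16 v=7: → [8,21); WM=14
i=12 t=16 v=7: → [8,21); WM=14
i=13 t=18 v=2: → [8,23); WM=14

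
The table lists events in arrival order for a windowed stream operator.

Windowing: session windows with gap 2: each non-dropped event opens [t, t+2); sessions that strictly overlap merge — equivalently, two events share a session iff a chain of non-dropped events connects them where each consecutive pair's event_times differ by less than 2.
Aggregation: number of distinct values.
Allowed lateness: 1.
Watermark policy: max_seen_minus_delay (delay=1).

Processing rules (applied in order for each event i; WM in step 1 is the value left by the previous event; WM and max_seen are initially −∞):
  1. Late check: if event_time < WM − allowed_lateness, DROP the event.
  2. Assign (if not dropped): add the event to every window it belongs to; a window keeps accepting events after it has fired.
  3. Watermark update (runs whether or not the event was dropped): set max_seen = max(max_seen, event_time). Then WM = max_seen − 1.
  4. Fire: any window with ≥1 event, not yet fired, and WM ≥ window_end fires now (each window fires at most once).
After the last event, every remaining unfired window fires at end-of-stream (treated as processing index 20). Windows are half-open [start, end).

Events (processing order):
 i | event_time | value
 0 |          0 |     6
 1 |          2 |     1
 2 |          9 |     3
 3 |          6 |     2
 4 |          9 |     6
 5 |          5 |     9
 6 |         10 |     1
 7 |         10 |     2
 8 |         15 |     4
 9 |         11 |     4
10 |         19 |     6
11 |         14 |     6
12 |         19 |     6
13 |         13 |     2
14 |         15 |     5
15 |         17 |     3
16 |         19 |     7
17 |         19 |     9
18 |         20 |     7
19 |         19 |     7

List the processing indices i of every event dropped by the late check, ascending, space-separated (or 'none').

3 5 9 11 13 14

i=0 t=0 v=6: → [0,2); WM=-1
i=1 t=2 v=1: → [2,4); WM=1
i=2 t=9 v=3: → [9,11); WM=8
i=3 t=6 v=2: DROP (t<8-1); WM=8
i=4 t=9 v=6: → [9,11); WM=8
i=5 t=5 v=9: DROP (t<8-1); WM=8
i=6 t=10 v=1: → [9,12); WM=9
i=7 t=10 v=2: → [9,12); WM=9
i=8 t=15 v=4: → [15,17); WM=14
i=9 t=11 v=4: DROP (t<14-1); WM=14
i=10 t=19 v=6: → [19,21); WM=18
i=11 t=14 v=6: DROP (t<18-1); WM=18
i=12 t=19 v=6: → [19,21); WM=18
i=13 t=13 v=2: DROP (t<18-1); WM=18
i=14 t=15 v=5: DROP (t<18-1); WM=18
i=15 t=17 v=3: → [17,19); WM=18
i=16 t=19 v=7: → [19,21); WM=18
i=17 t=19 v=9: → [19,21); WM=18
i=18 t=20 v=7: → [19,22); WM=19
i=19 t=19 v=7: → [19,22); WM=19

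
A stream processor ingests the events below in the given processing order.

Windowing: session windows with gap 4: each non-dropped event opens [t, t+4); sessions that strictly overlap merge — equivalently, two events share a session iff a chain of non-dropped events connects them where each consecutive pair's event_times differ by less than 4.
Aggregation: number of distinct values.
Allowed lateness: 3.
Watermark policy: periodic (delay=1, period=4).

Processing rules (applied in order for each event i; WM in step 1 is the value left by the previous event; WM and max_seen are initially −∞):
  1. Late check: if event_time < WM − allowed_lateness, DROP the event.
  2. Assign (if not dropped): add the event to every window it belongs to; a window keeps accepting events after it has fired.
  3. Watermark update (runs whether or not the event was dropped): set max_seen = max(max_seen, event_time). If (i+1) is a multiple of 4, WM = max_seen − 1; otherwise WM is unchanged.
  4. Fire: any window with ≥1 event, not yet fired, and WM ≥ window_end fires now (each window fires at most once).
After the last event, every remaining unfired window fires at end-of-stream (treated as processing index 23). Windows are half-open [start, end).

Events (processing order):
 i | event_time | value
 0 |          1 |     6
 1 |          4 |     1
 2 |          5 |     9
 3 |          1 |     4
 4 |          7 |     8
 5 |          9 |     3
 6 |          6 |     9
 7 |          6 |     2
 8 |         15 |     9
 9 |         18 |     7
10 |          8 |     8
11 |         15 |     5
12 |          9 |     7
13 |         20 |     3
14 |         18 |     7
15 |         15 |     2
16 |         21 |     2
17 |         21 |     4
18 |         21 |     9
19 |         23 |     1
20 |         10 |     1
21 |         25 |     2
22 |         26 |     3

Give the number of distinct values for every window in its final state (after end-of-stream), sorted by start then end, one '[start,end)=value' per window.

[1,13)=7 [15,30)=7

i=0 t=1 v=6: → [1,5); WM=−∞
i=1 t=4 v=1: → [1,8); WM=−∞
i=2 t=5 v=9: → [1,9); WM=−∞
i=3 t=1 v=4: → [1,9); WM=4
i=4 t=7 v=8: → [1,11); WM=4
i=5 t=9 v=3: → [1,13); WM=4
i=6 t=6 v=9: → [1,13); WM=4
i=7 t=6 v=2: → [1,13); WM=8
i=8 t=15 v=9: → [15,19); WM=8
i=9 t=18 v=7: → [15,22); WM=8
i=10 t=8 v=8: → [1,13); WM=8
i=11 t=15 v=5: → [15,22); WM=17
i=12 t=9 v=7: DROP (t<17-3); WM=17
i=13 t=20 v=3: → [15,24); WM=17
i=14 t=18 v=7: → [15,24); WM=17
i=15 t=15 v=2: → [15,24); WM=19
i=16 t=21 v=2: → [15,25); WM=19
i=17 t=21 v=4: → [15,25); WM=19
i=18 t=21 v=9: → [15,25); WM=19
i=19 t=23 v=1: → [15,27); WM=22
i=20 t=10 v=1: DROP (t<22-3); WM=22
i=21 t=25 v=2: → [15,29); WM=22
i=22 t=26 v=3: → [15,30); WM=22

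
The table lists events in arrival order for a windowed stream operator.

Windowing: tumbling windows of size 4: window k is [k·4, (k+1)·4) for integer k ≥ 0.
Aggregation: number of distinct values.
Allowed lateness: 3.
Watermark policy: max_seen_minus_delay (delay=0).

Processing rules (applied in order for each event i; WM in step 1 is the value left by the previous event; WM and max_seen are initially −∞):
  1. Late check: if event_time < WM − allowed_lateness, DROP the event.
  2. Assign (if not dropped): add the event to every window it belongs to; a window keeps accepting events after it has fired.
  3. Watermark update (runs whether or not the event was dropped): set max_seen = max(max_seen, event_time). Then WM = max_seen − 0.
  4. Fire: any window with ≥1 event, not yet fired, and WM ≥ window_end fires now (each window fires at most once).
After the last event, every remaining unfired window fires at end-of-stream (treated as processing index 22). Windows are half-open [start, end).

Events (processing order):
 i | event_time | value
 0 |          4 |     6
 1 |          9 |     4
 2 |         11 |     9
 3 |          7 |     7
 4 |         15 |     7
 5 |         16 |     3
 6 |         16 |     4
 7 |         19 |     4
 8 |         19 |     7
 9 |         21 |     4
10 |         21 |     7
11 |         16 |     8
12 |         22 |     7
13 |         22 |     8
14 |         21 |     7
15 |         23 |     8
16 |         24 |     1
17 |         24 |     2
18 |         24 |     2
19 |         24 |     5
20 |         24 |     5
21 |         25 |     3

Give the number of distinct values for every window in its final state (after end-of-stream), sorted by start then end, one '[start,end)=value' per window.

[4,8)=1 [8,12)=2 [12,16)=1 [16,20)=3 [20,24)=3 [24,28)=4

i=0 t=4 v=6: → [4,8); WM=4
i=1 t=9 v=4: → [8,12); WM=9; [4,8) fires=1
i=2 t=11 v=9: → [8,12); WM=11
i=3 t=7 v=7: DROP (t<11-3); WM=11
i=4 t=15 v=7: → [12,16); WM=15; [8,12) fires=2
i=5 t=16 v=3: → [16,20); WM=16; [12,16) fires=1
i=6 t=16 v=4: → [16,20); WM=16
i=7 t=19 v=4: → [16,20); WM=19
i=8 t=19 v=7: → [16,20); WM=19
i=9 t=21 v=4: → [20,24); WM=21; [16,20) fires=3
i=10 t=21 v=7: → [20,24); WM=21
i=11 t=16 v=8: DROP (t<21-3); WM=21
i=12 t=22 v=7: → [20,24); WM=22
i=13 t=22 v=8: → [20,24); WM=22
i=14 t=21 v=7: → [20,24); WM=22
i=15 t=23 v=8: → [20,24); WM=23
i=16 t=24 v=1: → [24,28); WM=24; [20,24) fires=3
i=17 t=24 v=2: → [24,28); WM=24
i=18 t=24 v=2: → [24,28); WM=24
i=19 t=24 v=5: → [24,28); WM=24
i=20 t=24 v=5: → [24,28); WM=24
i=21 t=25 v=3: → [24,28); WM=25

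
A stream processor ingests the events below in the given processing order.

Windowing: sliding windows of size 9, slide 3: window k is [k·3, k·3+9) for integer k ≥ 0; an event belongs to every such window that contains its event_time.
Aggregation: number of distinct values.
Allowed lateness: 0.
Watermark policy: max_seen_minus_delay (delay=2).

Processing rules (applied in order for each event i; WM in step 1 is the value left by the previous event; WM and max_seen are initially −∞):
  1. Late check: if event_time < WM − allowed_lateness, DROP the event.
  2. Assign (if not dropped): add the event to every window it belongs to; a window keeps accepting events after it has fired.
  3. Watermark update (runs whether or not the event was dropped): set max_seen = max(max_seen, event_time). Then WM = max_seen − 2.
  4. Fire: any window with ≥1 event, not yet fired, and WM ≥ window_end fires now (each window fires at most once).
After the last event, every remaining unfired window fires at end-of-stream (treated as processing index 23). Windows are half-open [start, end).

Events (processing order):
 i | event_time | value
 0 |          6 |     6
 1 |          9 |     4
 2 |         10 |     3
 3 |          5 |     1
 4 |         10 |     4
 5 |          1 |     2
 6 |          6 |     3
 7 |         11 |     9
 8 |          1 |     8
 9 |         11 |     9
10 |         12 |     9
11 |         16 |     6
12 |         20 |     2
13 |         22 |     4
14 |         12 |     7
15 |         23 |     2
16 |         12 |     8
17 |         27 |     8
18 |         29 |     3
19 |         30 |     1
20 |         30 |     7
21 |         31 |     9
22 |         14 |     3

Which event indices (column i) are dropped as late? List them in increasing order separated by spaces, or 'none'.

i=0 t=6 v=6: → [6,15),[3,12),[0,9); WM=4
i=1 t=9 v=4: → [9,18),[6,15),[3,12); WM=7
i=2 t=10 v=3: → [9,18),[6,15),[3,12); WM=8
i=3 t=5 v=1: DROP (t<8-0); WM=8
i=4 t=10 v=4: → [9,18),[6,15),[3,12); WM=8
i=5 t=1 v=2: DROP (t<8-0); WM=8
i=6 t=6 v=3: DROP (t<8-0); WM=8
i=7 t=11 v=9: → [9,18),[6,15),[3,12); WM=9; [0,9) fires=1
i=8 t=1 v=8: DROP (t<9-0); WM=9
i=9 t=11 v=9: → [9,18),[6,15),[3,12); WM=9
i=10 t=12 v=9: → [12,21),[9,18),[6,15); WM=10
i=11 t=16 v=6: → [15,24),[12,21),[9,18); WM=14; [3,12) fires=4
i=12 t=20 v=2: → [18,27),[15,24),[12,21); WM=18; [6,15) fires=4 [9,18) fires=4
i=13 t=22 v=4: → [21,30),[18,27),[15,24); WM=20
i=14 t=12 v=7: DROP (t<20-0); WM=20
i=15 t=23 v=2: → [21,30),[18,27),[15,24); WM=21; [12,21) fires=3
i=16 t=12 v=8: DROP (t<21-0); WM=21
i=17 t=27 v=8: → [27,36),[24,33),[21,30); WM=25; [15,24) fires=3
i=18 t=29 v=3: → [27,36),[24,33),[21,30); WM=27; [18,27) fires=2
i=19 t=30 v=1: → [30,39),[27,36),[24,33); WM=28
i=20 t=30 v=7: → [30,39),[27,36),[24,33); WM=28
i=21 t=31 v=9: → [30,39),[27,36),[24,33); WM=29
i=22 t=14 v=3: DROP (t<29-0); WM=29

3 5 6 8 14 16 22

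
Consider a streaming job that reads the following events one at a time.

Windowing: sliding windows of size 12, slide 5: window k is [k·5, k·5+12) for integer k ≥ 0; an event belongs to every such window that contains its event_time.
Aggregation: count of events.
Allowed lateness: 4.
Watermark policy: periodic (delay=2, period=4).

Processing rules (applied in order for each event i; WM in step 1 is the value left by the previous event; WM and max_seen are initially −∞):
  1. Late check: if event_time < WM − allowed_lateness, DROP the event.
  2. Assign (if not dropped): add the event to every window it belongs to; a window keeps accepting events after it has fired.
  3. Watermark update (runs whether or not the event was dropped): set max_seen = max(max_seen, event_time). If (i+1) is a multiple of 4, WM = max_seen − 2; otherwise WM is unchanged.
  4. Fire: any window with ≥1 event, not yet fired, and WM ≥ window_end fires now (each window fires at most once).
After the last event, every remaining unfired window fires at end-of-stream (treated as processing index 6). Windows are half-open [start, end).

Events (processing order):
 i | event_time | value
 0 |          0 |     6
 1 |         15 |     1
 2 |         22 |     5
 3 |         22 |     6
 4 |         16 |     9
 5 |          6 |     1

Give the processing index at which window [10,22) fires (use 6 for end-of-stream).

6

i=0 t=0 v=6: → [0,12); WM=−∞
i=1 t=15 v=1: → [15,27),[10,22),[5,17); WM=−∞
i=2 t=22 v=5: → [20,32),[15,27); WM=−∞
i=3 t=22 v=6: → [20,32),[15,27); WM=20; [0,12) fires=1 [5,17) fires=1
i=4 t=16 v=9: → [15,27),[10,22),[5,17); WM=20
i=5 t=6 v=1: DROP (t<20-4); WM=20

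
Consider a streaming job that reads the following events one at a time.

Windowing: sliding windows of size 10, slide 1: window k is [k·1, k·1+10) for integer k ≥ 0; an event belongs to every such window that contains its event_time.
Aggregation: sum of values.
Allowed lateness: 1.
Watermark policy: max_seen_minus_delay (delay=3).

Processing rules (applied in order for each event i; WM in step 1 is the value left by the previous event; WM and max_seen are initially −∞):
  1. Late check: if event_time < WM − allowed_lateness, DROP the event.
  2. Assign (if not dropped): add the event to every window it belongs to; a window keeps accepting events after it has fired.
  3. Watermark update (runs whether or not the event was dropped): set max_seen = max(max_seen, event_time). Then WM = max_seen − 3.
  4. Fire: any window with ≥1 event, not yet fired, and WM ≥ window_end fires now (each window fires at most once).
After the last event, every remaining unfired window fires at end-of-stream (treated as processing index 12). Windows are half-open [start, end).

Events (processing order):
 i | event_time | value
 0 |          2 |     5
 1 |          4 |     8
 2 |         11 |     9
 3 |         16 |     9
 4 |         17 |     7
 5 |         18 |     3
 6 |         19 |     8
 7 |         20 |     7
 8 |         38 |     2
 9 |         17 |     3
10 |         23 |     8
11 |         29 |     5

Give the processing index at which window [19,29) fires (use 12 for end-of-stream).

8

i=0 t=2 v=5: → [2,12),[1,11),[0,10); WM=-1
i=1 t=4 v=8: → [4,14),[3,13),[2,12),[1,11),[0,10); WM=1
i=2 t=11 v=9: → [11,21),[10,20),[9,19),[8,18),[7,17),[6,16),[5,15),[4,14),[3,13),[2,12); WM=8
i=3 t=16 v=9: → [16,26),[15,25),[14,24),[13,23),[12,22),[11,21),[10,20),[9,19),[8,18),[7,17); WM=13; [0,10) fires=13 [1,11) fires=13 [2,12) fires=22 [3,13) fires=17
i=4 t=17 v=7: → [17,27),[16,26),[15,25),[14,24),[13,23),[12,22),[11,21),[10,20),[9,19),[8,18); WM=14; [4,14) fires=17
i=5 t=18 v=3: → [18,28),[17,27),[16,26),[15,25),[14,24),[13,23),[12,22),[11,21),[10,20),[9,19); WM=15; [5,15) fires=9
i=6 t=19 v=8: → [19,29),[18,28),[17,27),[16,26),[15,25),[14,24),[13,23),[12,22),[11,21),[10,20); WM=16; [6,16) fires=9
i=7 t=20 v=7: → [20,30),[19,29),[18,28),[17,27),[16,26),[15,25),[14,24),[13,23),[12,22),[11,21); WM=17; [7,17) fires=18
i=8 t=38 v=2: → [38,48),[37,47),[36,46),[35,45),[34,44),[33,43),[32,42),[31,41),[30,40),[29,39); WM=35; [8,18) fires=25 [9,19) fires=28 [10,20) fires=36 [11,21) fires=43 [12,22) fires=34 [13,23) fires=34 [14,24) fires=34 [15,25) fires=34 [16,26) fires=34 [17,27) fires=25 [18,28) fires=18 [19,29) fires=15 [20,30) fires=7
i=9 t=17 v=3: DROP (t<35-1); WM=35
i=10 t=23 v=8: DROP (t<35-1); WM=35
i=11 t=29 v=5: DROP (t<35-1); WM=35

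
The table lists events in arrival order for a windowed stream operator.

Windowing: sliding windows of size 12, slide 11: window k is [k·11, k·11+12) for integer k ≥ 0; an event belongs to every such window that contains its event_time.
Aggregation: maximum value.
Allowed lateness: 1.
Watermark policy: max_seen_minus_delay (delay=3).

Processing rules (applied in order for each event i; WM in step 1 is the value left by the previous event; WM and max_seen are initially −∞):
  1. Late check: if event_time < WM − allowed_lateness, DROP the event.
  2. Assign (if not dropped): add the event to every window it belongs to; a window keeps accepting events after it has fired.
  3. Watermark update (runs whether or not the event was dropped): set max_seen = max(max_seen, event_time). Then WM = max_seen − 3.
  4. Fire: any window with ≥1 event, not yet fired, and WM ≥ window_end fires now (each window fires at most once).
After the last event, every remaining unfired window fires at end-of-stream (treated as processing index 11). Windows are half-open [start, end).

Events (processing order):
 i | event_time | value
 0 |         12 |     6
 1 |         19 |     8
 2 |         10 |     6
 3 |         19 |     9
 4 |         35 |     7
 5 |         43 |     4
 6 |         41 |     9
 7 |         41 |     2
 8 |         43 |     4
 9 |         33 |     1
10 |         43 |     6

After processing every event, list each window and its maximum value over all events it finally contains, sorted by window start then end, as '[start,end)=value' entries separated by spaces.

[11,23)=9 [33,45)=9

i=0 t=12 v=6: → [11,23); WM=9
i=1 t=19 v=8: → [11,23); WM=16
i=2 t=10 v=6: DROP (t<16-1); WM=16
i=3 t=19 v=9: → [11,23); WM=16
i=4 t=35 v=7: → [33,45); WM=32; [11,23) fires=9
i=5 t=43 v=4: → [33,45); WM=40
i=6 t=41 v=9: → [33,45); WM=40
i=7 t=41 v=2: → [33,45); WM=40
i=8 t=43 v=4: → [33,45); WM=40
i=9 t=33 v=1: DROP (t<40-1); WM=40
i=10 t=43 v=6: → [33,45); WM=40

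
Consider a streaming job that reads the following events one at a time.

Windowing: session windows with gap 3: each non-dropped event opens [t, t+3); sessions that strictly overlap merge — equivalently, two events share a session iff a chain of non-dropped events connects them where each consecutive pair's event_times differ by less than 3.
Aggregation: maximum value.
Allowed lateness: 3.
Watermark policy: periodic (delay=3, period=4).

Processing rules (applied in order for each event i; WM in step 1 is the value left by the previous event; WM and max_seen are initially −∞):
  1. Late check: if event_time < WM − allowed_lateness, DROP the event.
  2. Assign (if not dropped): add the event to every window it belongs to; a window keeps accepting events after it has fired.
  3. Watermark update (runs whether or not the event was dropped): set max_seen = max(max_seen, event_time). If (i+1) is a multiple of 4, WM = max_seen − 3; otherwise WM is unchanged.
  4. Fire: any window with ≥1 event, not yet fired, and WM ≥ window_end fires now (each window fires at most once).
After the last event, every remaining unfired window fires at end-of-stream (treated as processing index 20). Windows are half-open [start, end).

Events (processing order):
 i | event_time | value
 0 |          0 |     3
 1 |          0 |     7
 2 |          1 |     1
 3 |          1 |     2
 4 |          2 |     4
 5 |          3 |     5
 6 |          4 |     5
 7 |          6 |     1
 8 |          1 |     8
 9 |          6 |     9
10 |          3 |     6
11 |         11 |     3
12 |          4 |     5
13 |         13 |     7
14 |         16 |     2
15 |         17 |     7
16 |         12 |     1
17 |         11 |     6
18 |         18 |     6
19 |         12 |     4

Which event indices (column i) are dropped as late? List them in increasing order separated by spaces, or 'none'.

i=0 t=0 v=3: → [0,3); WM=−∞
i=1 t=0 v=7: → [0,3); WM=−∞
i=2 t=1 v=1: → [0,4); WM=−∞
i=3 t=1 v=2: → [0,4); WM=-2
i=4 t=2 v=4: → [0,5); WM=-2
i=5 t=3 v=5: → [0,6); WM=-2
i=6 t=4 v=5: → [0,7); WM=-2
i=7 t=6 v=1: → [0,9); WM=3
i=8 t=1 v=8: → [0,9); WM=3
i=9 t=6 v=9: → [0,9); WM=3
i=10 t=3 v=6: → [0,9); WM=3
i=11 t=11 v=3: → [11,14); WM=8
i=12 t=4 v=5: DROP (t<8-3); WM=8
i=13 t=13 v=7: → [11,16); WM=8
i=14 t=16 v=2: → [16,19); WM=8
i=15 t=17 v=7: → [16,20); WM=14
i=16 t=12 v=1: → [11,16); WM=14
i=17 t=11 v=6: → [11,16); WM=14
i=18 t=18 v=6: → [16,21); WM=14
i=19 t=12 v=4: → [11,16); WM=15

12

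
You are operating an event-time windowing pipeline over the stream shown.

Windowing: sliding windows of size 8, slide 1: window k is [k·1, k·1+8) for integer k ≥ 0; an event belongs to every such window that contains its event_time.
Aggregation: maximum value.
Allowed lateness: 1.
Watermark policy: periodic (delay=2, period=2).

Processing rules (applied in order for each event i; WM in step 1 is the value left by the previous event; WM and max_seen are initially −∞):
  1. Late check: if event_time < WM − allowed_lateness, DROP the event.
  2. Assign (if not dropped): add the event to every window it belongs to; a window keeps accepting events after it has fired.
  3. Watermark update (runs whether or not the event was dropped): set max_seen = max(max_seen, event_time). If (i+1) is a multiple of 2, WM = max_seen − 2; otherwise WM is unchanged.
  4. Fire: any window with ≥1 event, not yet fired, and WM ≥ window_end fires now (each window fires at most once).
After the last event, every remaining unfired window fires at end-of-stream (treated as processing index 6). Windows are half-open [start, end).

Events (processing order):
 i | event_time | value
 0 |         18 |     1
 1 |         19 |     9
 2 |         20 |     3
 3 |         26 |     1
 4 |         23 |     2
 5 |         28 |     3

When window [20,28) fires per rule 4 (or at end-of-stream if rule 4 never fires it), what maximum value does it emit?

3

i=0 t=18 v=1: → [18,26),[17,25),[16,24),[15,23),[14,22),[13,21),[12,20),[11,19); WM=−∞
i=1 t=19 v=9: → [19,27),[18,26),[17,25),[16,24),[15,23),[14,22),[13,21),[12,20); WM=17
i=2 t=20 v=3: → [20,28),[19,27),[18,26),[17,25),[16,24),[15,23),[14,22),[13,21); WM=17
i=3 t=26 v=1: → [26,34),[25,33),[24,32),[23,31),[22,30),[21,29),[20,28),[19,27); WM=24; [11,19) fires=1 [12,20) fires=9 [13,21) fires=9 [14,22) fires=9 [15,23) fires=9 [16,24) fires=9
i=4 t=23 v=2: → [23,31),[22,30),[21,29),[20,28),[19,27),[18,26),[17,25),[16,24); WM=24
i=5 t=28 v=3: → [28,36),[27,35),[26,34),[25,33),[24,32),[23,31),[22,30),[21,29); WM=26; [17,25) fires=9 [18,26) fires=9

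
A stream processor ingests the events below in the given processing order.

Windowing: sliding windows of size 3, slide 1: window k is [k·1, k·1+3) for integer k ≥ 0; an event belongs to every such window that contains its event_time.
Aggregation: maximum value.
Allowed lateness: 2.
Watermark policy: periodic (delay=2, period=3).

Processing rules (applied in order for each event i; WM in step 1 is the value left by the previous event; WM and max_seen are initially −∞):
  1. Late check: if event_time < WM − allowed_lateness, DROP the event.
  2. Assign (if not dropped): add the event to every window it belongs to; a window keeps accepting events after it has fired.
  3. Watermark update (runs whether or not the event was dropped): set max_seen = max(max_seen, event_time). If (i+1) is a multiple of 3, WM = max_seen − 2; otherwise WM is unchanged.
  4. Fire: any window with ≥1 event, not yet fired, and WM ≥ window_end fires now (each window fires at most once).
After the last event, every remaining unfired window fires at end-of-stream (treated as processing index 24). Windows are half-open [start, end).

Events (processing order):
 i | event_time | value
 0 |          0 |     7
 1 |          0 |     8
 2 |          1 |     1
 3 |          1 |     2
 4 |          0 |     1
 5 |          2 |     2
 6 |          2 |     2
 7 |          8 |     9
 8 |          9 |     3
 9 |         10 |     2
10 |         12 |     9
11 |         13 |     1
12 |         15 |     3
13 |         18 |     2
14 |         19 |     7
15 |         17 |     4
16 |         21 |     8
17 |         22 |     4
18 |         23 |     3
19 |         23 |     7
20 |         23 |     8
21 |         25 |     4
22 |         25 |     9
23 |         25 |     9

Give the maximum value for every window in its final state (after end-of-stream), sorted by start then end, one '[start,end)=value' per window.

[0,3)=8 [1,4)=2 [2,5)=2 [6,9)=9 [7,10)=9 [8,11)=9 [9,12)=3 [10,13)=9 [11,14)=9 [12,15)=9 [13,16)=3 [14,17)=3 [15,18)=4 [16,19)=4 [17,20)=7 [18,21)=7 [19,22)=8 [20,23)=8 [21,24)=8 [22,25)=8 [23,26)=9 [24,27)=9 [25,28)=9

i=0 t=0 v=7: → [0,3); WM=−∞
i=1 t=0 v=8: → [0,3); WM=−∞
i=2 t=1 v=1: → [1,4),[0,3); WM=-1
i=3 t=1 v=2: → [1,4),[0,3); WM=-1
i=4 t=0 v=1: → [0,3); WM=-1
i=5 t=2 v=2: → [2,5),[1,4),[0,3); WM=0
i=6 t=2 v=2: → [2,5),[1,4),[0,3); WM=0
i=7 t=8 v=9: → [8,11),[7,10),[6,9); WM=0
i=8 t=9 v=3: → [9,12),[8,11),[7,10); WM=7; [0,3) fires=8 [1,4) fires=2 [2,5) fires=2
i=9 t=10 v=2: → [10,13),[9,12),[8,11); WM=7
i=10 t=12 v=9: → [12,15),[11,14),[10,13); WM=7
i=11 t=13 v=1: → [13,16),[12,15),[11,14); WM=11; [6,9) fires=9 [7,10) fires=9 [8,11) fires=9
i=12 t=15 v=3: → [15,18),[14,17),[13,16); WM=11
i=13 t=18 v=2: → [18,21),[17,20),[16,19); WM=11
i=14 t=19 v=7: → [19,22),[18,21),[17,20); WM=17; [9,12) fires=3 [10,13) fires=9 [11,14) fires=9 [12,15) fires=9 [13,16) fires=3 [14,17) fires=3
i=15 t=17 v=4: → [17,20),[16,19),[15,18); WM=17
i=16 t=21 v=8: → [21,24),[20,23),[19,22); WM=17
i=17 t=22 v=4: → [22,25),[21,24),[20,23); WM=20; [15,18) fires=4 [16,19) fires=4 [17,20) fires=7
i=18 t=23 v=3: → [23,26),[22,25),[21,24); WM=20
i=19 t=23 v=7: → [23,26),[22,25),[21,24); WM=20
i=20 t=23 v=8: → [23,26),[22,25),[21,24); WM=21; [18,21) fires=7
i=21 t=25 v=4: → [25,28),[24,27),[23,26); WM=21
i=22 t=25 v=9: → [25,28),[24,27),[23,26); WM=21
i=23 t=25 v=9: → [25,28),[24,27),[23,26); WM=23; [19,22) fires=8 [20,23) fires=8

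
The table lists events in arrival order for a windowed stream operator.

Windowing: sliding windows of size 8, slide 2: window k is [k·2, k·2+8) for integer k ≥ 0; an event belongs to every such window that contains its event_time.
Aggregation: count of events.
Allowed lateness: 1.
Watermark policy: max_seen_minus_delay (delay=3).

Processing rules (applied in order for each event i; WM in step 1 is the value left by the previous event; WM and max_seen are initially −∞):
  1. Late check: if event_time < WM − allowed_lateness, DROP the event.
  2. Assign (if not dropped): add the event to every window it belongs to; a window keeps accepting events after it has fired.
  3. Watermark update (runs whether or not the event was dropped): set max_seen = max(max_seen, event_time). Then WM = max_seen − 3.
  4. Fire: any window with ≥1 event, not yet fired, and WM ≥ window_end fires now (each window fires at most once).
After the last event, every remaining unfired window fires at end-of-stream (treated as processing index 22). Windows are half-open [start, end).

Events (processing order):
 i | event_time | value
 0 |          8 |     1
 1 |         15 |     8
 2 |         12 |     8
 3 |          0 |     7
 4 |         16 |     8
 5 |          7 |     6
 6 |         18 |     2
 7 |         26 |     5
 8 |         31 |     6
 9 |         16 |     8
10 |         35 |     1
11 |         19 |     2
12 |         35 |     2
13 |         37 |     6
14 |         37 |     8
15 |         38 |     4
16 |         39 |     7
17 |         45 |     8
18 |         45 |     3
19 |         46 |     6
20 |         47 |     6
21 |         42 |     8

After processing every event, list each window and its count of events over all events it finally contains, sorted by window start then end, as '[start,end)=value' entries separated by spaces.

i=0 t=8 v=1: → [8,16),[6,14),[4,12),[2,10); WM=5
i=1 t=15 v=8: → [14,22),[12,20),[10,18),[8,16); WM=12; [2,10) fires=1 [4,12) fires=1
i=2 t=12 v=8: → [12,20),[10,18),[8,16),[6,14); WM=12
i=3 t=0 v=7: DROP (t<12-1); WM=12
i=4 t=16 v=8: → [16,24),[14,22),[12,20),[10,18); WM=13
i=5 t=7 v=6: DROP (t<13-1); WM=13
i=6 t=18 v=2: → [18,26),[16,24),[14,22),[12,20); WM=15; [6,14) fires=2
i=7 t=26 v=5: → [26,34),[24,32),[22,30),[20,28); WM=23; [8,16) fires=3 [10,18) fires=3 [12,20) fires=4 [14,22) fires=3
i=8 t=31 v=6: → [30,38),[28,36),[26,34),[24,32); WM=28; [16,24) fires=2 [18,26) fires=1 [20,28) fires=1
i=9 t=16 v=8: DROP (t<28-1); WM=28
i=10 t=35 v=1: → [34,42),[32,40),[30,38),[28,36); WM=32; [22,30) fires=1 [24,32) fires=2
i=11 t=19 v=2: DROP (t<32-1); WM=32
i=12 t=35 v=2: → [34,42),[32,40),[30,38),[28,36); WM=32
i=13 t=37 v=6: → [36,44),[34,42),[32,40),[30,38); WM=34; [26,34) fires=2
i=14 t=37 v=8: → [36,44),[34,42),[32,40),[30,38); WM=34
i=15 t=38 v=4: → [38,46),[36,44),[34,42),[32,40); WM=35
i=16 t=39 v=7: → [38,46),[36,44),[34,42),[32,40); WM=36; [28,36) fires=3
i=17 t=45 v=8: → [44,52),[42,50),[40,48),[38,46); WM=42; [30,38) fires=5 [32,40) fires=6 [34,42) fires=6
i=18 t=45 v=3: → [44,52),[42,50),[40,48),[38,46); WM=42
i=19 t=46 v=6: → [46,54),[44,52),[42,50),[40,48); WM=43
i=20 t=47 v=6: → [46,54),[44,52),[42,50),[40,48); WM=44; [36,44) fires=4
i=21 t=42 v=8: DROP (t<44-1); WM=44

[2,10)=1 [4,12)=1 [6,14)=2 [8,16)=3 [10,18)=3 [12,20)=4 [14,22)=3 [16,24)=2 [18,26)=1 [20,28)=1 [22,30)=1 [24,32)=2 [26,34)=2 [28,36)=3 [30,38)=5 [32,40)=6 [34,42)=6 [36,44)=4 [38,46)=4 [40,48)=4 [42,50)=4 [44,52)=4 [46,54)=2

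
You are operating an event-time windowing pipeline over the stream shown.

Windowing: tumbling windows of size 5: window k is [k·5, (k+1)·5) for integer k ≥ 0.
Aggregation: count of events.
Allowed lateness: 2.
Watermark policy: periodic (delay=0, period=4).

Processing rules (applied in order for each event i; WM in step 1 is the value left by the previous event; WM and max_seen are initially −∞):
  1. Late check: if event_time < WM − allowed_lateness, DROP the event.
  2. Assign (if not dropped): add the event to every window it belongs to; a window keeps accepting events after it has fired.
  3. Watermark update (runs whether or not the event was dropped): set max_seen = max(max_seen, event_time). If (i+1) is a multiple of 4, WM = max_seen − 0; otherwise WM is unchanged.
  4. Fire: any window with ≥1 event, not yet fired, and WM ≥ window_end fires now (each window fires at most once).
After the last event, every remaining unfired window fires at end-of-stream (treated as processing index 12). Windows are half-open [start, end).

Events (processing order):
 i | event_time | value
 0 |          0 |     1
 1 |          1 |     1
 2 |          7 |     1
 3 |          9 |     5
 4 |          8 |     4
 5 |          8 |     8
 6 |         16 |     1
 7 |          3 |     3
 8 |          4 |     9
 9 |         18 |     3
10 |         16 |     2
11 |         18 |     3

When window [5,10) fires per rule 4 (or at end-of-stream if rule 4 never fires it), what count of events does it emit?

4

i=0 t=0 v=1: → [0,5); WM=−∞
i=1 t=1 v=1: → [0,5); WM=−∞
i=2 t=7 v=1: → [5,10); WM=−∞
i=3 t=9 v=5: → [5,10); WM=9; [0,5) fires=2
i=4 t=8 v=4: → [5,10); WM=9
i=5 t=8 v=8: → [5,10); WM=9
i=6 t=16 v=1: → [15,20); WM=9
i=7 t=3 v=3: DROP (t<9-2); WM=16; [5,10) fires=4
i=8 t=4 v=9: DROP (t<16-2); WM=16
i=9 t=18 v=3: → [15,20); WM=16
i=10 t=16 v=2: → [15,20); WM=16
i=11 t=18 v=3: → [15,20); WM=18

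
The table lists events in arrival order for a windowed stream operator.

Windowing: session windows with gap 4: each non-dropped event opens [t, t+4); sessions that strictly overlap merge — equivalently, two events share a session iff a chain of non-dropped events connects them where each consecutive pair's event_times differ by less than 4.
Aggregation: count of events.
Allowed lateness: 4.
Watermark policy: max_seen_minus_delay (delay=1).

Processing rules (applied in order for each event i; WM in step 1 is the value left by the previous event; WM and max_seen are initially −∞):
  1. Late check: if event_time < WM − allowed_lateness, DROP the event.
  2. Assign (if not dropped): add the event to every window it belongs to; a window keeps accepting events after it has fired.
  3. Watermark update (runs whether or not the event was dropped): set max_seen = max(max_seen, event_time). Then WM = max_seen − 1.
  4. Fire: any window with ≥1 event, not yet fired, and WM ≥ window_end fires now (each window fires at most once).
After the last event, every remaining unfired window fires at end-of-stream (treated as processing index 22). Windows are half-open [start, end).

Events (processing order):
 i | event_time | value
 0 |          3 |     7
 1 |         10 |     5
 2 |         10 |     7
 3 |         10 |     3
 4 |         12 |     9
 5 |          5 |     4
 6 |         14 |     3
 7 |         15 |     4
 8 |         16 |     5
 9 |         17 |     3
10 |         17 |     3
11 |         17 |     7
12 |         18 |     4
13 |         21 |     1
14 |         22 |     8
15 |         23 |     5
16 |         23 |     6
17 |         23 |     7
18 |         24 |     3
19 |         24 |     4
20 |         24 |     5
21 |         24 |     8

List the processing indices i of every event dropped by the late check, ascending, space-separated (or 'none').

5

i=0 t=3 v=7: → [3,7); WM=2
i=1 t=10 v=5: → [10,14); WM=9
i=2 t=10 v=7: → [10,14); WM=9
i=3 t=10 v=3: → [10,14); WM=9
i=4 t=12 v=9: → [10,16); WM=11
i=5 t=5 v=4: DROP (t<11-4); WM=11
i=6 t=14 v=3: → [10,18); WM=13
i=7 t=15 v=4: → [10,19); WM=14
i=8 t=16 v=5: → [10,20); WM=15
i=9 t=17 v=3: → [10,21); WM=16
i=10 t=17 v=3: → [10,21); WM=16
i=11 t=17 v=7: → [10,21); WM=16
i=12 t=18 v=4: → [10,22); WM=17
i=13 t=21 v=1: → [10,25); WM=20
i=14 t=22 v=8: → [10,26); WM=21
i=15 t=23 v=5: → [10,27); WM=22
i=16 t=23 v=6: → [10,27); WM=22
i=17 t=23 v=7: → [10,27); WM=22
i=18 t=24 v=3: → [10,28); WM=23
i=19 t=24 v=4: → [10,28); WM=23
i=20 t=24 v=5: → [10,28); WM=23
i=21 t=24 v=8: → [10,28); WM=23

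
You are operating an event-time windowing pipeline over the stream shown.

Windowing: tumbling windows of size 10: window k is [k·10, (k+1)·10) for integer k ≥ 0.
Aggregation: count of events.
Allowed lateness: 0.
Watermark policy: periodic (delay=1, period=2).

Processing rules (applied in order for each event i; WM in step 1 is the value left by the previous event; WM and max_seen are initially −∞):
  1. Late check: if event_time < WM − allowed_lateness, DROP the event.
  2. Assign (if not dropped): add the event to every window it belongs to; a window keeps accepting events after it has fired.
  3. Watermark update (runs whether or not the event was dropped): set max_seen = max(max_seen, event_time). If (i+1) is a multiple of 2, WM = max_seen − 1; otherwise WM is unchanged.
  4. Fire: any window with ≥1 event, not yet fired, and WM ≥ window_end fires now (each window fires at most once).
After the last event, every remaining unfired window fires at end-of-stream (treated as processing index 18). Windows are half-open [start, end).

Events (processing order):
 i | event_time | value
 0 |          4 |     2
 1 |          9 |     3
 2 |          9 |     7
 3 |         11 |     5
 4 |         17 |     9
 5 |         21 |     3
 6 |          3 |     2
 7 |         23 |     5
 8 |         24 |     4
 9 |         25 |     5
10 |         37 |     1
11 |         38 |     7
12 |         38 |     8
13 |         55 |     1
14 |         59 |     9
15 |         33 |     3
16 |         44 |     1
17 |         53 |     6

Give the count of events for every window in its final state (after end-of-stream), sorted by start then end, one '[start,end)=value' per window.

[0,10)=3 [10,20)=2 [20,30)=4 [30,40)=3 [50,60)=2

i=0 t=4 v=2: → [0,10); WM=−∞
i=1 t=9 v=3: → [0,10); WM=8
i=2 t=9 v=7: → [0,10); WM=8
i=3 t=11 v=5: → [10,20); WM=10; [0,10) fires=3
i=4 t=17 v=9: → [10,20); WM=10
i=5 t=21 v=3: → [20,30); WM=20; [10,20) fires=2
i=6 t=3 v=2: DROP (t<20-0); WM=20
i=7 t=23 v=5: → [20,30); WM=22
i=8 t=24 v=4: → [20,30); WM=22
i=9 t=25 v=5: → [20,30); WM=24
i=10 t=37 v=1: → [30,40); WM=24
i=11 t=38 v=7: → [30,40); WM=37; [20,30) fires=4
i=12 t=38 v=8: → [30,40); WM=37
i=13 t=55 v=1: → [50,60); WM=54; [30,40) fires=3
i=14 t=59 v=9: → [50,60); WM=54
i=15 t=33 v=3: DROP (t<54-0); WM=58
i=16 t=44 v=1: DROP (t<58-0); WM=58
i=17 t=53 v=6: DROP (t<58-0); WM=58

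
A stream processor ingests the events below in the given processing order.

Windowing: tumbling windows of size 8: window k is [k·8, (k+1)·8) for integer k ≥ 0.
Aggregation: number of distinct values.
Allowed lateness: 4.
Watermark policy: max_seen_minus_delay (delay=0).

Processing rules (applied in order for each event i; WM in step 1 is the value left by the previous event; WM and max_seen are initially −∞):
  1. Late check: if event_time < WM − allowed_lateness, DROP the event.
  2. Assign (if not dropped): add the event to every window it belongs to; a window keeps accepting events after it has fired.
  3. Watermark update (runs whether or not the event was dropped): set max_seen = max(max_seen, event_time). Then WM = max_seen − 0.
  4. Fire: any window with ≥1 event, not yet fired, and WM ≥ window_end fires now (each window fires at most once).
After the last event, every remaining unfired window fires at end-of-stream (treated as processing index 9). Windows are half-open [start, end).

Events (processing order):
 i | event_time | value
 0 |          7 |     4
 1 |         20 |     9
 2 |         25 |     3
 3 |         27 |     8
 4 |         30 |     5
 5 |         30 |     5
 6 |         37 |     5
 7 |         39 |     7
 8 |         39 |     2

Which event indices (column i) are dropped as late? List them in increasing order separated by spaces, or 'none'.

i=0 t=7 v=4: → [0,8); WM=7
i=1 t=20 v=9: → [16,24); WM=20; [0,8) fires=1
i=2 t=25 v=3: → [24,32); WM=25; [16,24) fires=1
i=3 t=27 v=8: → [24,32); WM=27
i=4 t=30 v=5: → [24,32); WM=30
i=5 t=30 v=5: → [24,32); WM=30
i=6 t=37 v=5: → [32,40); WM=37; [24,32) fires=3
i=7 t=39 v=7: → [32,40); WM=39
i=8 t=39 v=2: → [32,40); WM=39

none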